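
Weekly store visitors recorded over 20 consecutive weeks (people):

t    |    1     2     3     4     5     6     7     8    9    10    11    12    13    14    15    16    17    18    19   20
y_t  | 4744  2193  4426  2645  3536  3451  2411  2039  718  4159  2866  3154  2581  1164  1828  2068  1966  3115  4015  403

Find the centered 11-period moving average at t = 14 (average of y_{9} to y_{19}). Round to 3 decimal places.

2512.182

Sum of periods 9–19: 718 + 4159 + 2866 + 3154 + 2581 + 1164 + 1828 + 2068 + 1966 + 3115 + 4015 = 27634
Divide by 11: 27634 / 11 = 2512.182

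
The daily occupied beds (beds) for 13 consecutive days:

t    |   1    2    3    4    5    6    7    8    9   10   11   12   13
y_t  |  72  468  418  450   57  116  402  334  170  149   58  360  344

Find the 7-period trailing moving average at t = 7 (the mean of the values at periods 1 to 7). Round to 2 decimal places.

Sum of periods 1–7: 72 + 468 + 418 + 450 + 57 + 116 + 402 = 1983
Divide by 7: 1983 / 7 = 283.29

283.29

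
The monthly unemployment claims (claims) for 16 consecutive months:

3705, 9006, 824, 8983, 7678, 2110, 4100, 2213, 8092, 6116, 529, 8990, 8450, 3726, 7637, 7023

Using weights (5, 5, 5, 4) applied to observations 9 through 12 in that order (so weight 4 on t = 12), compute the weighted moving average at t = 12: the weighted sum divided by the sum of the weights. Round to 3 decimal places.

Weighted sum: 5·8092 + 5·6116 + 5·529 + 4·8990 = 40460 + 30580 + 2645 + 35960 = 109645
Weight total: 5 + 5 + 5 + 4 = 19
WMA = 109645 / 19 = 5770.789

5770.789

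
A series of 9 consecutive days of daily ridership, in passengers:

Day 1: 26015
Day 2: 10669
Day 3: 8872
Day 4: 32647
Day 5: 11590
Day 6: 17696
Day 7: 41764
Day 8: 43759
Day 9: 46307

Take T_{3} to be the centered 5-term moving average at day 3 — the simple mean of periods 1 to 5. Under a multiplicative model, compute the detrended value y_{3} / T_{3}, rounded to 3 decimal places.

Trend T_3 = (26015 + 10669 + 8872 + 32647 + 11590) / 5 = 89793/5 = 17958.60000
Ratio to trend: 8872 / 17958.60000 = 0.494

0.494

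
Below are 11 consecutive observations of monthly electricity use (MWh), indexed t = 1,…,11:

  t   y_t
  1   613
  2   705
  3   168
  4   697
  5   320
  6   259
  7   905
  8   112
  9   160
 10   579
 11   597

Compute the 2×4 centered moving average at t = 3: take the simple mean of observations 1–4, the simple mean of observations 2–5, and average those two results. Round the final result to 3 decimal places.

Sum over 1–4: 613 + 705 + 168 + 697 = 2183
Sum over 2–5: 705 + 168 + 697 + 320 = 1890
CMA at t=3 = (2183 + 1890) / (2·4) = 4073 / 8 = 509.125

509.125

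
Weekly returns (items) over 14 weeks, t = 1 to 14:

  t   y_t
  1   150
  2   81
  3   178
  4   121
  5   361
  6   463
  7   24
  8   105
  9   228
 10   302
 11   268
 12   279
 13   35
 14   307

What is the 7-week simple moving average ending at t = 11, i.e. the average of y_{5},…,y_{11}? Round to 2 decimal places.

250.14

Sum of periods 5–11: 361 + 463 + 24 + 105 + 228 + 302 + 268 = 1751
Divide by 7: 1751 / 7 = 250.14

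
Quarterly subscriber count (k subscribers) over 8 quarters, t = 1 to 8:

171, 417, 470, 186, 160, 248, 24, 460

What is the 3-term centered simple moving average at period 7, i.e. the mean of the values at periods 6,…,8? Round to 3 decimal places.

244.000

Sum of periods 6–8: 248 + 24 + 460 = 732
Divide by 3: 732 / 3 = 244.000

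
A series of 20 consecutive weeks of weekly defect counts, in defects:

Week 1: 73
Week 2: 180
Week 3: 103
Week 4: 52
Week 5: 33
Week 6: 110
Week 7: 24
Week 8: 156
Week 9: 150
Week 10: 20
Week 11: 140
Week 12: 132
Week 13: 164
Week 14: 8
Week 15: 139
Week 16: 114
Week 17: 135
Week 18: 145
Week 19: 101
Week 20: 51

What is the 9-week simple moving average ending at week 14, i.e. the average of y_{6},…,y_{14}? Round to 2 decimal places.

100.44

Sum of periods 6–14: 110 + 24 + 156 + 150 + 20 + 140 + 132 + 164 + 8 = 904
Divide by 9: 904 / 9 = 100.44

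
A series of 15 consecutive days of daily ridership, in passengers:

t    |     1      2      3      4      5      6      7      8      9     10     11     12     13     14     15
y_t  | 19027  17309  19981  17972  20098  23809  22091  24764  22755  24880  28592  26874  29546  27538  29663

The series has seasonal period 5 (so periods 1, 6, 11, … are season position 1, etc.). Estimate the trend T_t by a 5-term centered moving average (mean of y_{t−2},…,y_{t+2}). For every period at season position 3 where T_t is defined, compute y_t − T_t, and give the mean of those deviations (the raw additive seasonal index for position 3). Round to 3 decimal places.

1103.733

Season position 3 occurs at t = 3, 8, 13 (where T_t is defined).
t=3: T_3 = 18877.40000; y_3 − T_3 = 19981 − 18877.40000 = 1103.60000
t=8: T_8 = 23659.80000; y_8 − T_8 = 24764 − 23659.80000 = 1104.20000
t=13: T_13 = 28442.60000; y_13 − T_13 = 29546 − 28442.60000 = 1103.40000
Mean deviation: (1103.60000 + 1104.20000 + 1103.40000) / 3 = 1103.733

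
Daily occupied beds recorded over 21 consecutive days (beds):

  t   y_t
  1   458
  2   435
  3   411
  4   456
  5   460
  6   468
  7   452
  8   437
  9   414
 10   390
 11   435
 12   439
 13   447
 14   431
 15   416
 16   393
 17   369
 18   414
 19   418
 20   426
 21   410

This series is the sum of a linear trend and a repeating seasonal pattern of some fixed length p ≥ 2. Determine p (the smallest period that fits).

First differences y_{t+1} − y_t: -23, -24, 45, 4, 8, -16, -15, -23, -24, 45, 4, 8, -16, -15, -23, -24, …
The difference pattern repeats every 7 terms and not for any smaller step, so p = 7.

7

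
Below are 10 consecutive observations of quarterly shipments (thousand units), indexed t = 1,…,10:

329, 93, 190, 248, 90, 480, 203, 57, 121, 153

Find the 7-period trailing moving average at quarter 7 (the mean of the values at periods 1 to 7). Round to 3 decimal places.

233.286

Sum of periods 1–7: 329 + 93 + 190 + 248 + 90 + 480 + 203 = 1633
Divide by 7: 1633 / 7 = 233.286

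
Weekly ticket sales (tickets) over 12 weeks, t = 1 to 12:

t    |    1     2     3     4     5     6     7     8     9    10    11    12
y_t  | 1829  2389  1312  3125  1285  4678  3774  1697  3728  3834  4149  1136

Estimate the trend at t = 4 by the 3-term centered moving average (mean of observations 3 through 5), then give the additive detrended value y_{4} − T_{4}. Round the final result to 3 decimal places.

Trend T_4 = (1312 + 3125 + 1285) / 3 = 5722/3 = 1907.33333
Detrended value: 3125 − 1907.33333 = 1217.667

1217.667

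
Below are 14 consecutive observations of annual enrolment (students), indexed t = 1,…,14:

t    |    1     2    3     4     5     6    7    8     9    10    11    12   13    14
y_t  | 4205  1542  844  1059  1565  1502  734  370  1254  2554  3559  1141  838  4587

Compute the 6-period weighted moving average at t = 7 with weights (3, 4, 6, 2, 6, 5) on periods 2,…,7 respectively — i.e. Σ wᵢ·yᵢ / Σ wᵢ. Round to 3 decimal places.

Weighted sum: 3·1542 + 4·844 + 6·1059 + 2·1565 + 6·1502 + 5·734 = 4626 + 3376 + 6354 + 3130 + 9012 + 3670 = 30168
Weight total: 3 + 4 + 6 + 2 + 6 + 5 = 26
WMA = 30168 / 26 = 1160.308

1160.308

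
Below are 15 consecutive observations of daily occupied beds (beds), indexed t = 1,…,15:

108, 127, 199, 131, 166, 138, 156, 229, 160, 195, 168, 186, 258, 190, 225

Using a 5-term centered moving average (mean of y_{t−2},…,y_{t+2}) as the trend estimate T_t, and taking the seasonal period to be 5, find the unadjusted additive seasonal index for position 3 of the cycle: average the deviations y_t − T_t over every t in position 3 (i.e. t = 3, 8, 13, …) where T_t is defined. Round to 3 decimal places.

52.933

Season position 3 occurs at t = 3, 8, 13 (where T_t is defined).
t=3: T_3 = 146.20000; y_3 − T_3 = 199 − 146.20000 = 52.80000
t=8: T_8 = 175.60000; y_8 − T_8 = 229 − 175.60000 = 53.40000
t=13: T_13 = 205.40000; y_13 − T_13 = 258 − 205.40000 = 52.60000
Mean deviation: (52.80000 + 53.40000 + 52.60000) / 3 = 52.933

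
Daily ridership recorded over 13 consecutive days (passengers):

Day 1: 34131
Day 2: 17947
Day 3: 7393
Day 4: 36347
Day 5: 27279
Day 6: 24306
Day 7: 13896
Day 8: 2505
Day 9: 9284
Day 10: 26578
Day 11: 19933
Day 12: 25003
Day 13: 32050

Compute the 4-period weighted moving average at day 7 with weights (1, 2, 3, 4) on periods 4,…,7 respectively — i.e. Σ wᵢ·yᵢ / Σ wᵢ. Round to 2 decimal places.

Weighted sum: 1·36347 + 2·27279 + 3·24306 + 4·13896 = 36347 + 54558 + 72918 + 55584 = 219407
Weight total: 1 + 2 + 3 + 4 = 10
WMA = 219407 / 10 = 21940.70

21940.70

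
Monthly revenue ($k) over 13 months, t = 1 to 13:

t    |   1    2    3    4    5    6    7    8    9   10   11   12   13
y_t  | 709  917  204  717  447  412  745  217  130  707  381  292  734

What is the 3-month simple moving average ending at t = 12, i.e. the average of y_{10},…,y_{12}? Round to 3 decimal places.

Sum of periods 10–12: 707 + 381 + 292 = 1380
Divide by 3: 1380 / 3 = 460.000

460.000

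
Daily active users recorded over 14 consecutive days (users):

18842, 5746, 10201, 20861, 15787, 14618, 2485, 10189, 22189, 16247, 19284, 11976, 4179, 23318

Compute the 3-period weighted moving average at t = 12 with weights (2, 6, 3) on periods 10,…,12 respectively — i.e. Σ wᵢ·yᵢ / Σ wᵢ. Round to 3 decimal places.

Weighted sum: 2·16247 + 6·19284 + 3·11976 = 32494 + 115704 + 35928 = 184126
Weight total: 2 + 6 + 3 = 11
WMA = 184126 / 11 = 16738.727

16738.727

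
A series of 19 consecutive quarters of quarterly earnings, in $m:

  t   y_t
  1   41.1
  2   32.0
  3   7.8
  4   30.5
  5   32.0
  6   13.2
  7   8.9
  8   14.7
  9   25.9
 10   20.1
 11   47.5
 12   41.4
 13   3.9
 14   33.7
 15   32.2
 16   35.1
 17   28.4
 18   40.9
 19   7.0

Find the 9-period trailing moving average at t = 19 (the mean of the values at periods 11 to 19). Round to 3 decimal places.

30.011

Sum of periods 11–19: 47.5 + 41.4 + 3.9 + 33.7 + 32.2 + 35.1 + 28.4 + 40.9 + 7.0 = 270.1
Divide by 9: 270.1 / 9 = 30.011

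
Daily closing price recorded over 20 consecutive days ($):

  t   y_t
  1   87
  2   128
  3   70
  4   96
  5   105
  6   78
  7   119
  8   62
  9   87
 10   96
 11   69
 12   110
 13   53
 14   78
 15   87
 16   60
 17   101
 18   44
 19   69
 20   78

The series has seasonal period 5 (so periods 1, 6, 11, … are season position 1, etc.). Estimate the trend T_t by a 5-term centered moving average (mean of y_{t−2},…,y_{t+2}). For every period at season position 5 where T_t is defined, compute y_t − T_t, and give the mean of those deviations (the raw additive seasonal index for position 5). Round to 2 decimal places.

11.27

Season position 5 occurs at t = 5, 10, 15 (where T_t is defined).
t=5: T_5 = 93.6000; y_5 − T_5 = 105 − 93.6000 = 11.4000
t=10: T_10 = 84.8000; y_10 − T_10 = 96 − 84.8000 = 11.2000
t=15: T_15 = 75.8000; y_15 − T_15 = 87 − 75.8000 = 11.2000
Mean deviation: (11.4000 + 11.2000 + 11.2000) / 3 = 11.27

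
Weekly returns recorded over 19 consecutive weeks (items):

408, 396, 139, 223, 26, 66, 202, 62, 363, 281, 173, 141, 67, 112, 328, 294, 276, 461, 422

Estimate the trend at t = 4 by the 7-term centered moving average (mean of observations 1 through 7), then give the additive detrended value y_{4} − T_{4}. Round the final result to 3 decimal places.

14.429

Trend T_4 = (408 + 396 + 139 + 223 + 26 + 66 + 202) / 7 = 1460/7 = 208.57143
Detrended value: 223 − 208.57143 = 14.429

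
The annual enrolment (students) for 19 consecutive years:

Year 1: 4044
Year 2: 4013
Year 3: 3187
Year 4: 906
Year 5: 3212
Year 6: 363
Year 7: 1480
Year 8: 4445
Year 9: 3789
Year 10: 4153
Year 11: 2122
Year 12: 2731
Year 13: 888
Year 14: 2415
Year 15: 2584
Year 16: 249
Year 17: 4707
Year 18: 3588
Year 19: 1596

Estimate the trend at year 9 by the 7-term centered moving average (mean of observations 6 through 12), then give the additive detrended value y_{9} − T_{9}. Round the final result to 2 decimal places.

1062.86

Trend T_9 = (363 + 1480 + 4445 + 3789 + 4153 + 2122 + 2731) / 7 = 19083/7 = 2726.1429
Detrended value: 3789 − 2726.1429 = 1062.86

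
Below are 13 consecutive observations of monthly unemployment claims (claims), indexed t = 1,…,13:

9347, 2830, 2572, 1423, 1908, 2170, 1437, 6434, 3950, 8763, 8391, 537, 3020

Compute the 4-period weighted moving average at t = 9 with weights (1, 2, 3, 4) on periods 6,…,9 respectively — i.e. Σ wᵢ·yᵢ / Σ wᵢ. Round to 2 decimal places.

4014.60

Weighted sum: 1·2170 + 2·1437 + 3·6434 + 4·3950 = 2170 + 2874 + 19302 + 15800 = 40146
Weight total: 1 + 2 + 3 + 4 = 10
WMA = 40146 / 10 = 4014.60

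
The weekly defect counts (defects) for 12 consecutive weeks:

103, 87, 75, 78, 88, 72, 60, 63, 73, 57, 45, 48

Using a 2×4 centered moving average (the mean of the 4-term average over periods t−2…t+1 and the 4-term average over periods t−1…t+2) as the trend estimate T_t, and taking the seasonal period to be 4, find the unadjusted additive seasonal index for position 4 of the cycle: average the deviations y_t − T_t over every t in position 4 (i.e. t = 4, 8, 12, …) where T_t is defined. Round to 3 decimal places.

Season position 4 occurs at t = 4, 8 (where T_t is defined).
t=4: T_4 = 80.12500; y_4 − T_4 = 78 − 80.12500 = -2.12500
t=8: T_8 = 65.12500; y_8 − T_8 = 63 − 65.12500 = -2.12500
Mean deviation: (-2.12500 + -2.12500) / 2 = -2.125

-2.125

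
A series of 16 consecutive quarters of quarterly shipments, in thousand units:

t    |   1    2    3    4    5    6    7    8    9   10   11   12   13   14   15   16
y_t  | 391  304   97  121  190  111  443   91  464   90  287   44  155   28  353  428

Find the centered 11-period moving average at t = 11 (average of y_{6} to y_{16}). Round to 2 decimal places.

Sum of periods 6–16: 111 + 443 + 91 + 464 + 90 + 287 + 44 + 155 + 28 + 353 + 428 = 2494
Divide by 11: 2494 / 11 = 226.73

226.73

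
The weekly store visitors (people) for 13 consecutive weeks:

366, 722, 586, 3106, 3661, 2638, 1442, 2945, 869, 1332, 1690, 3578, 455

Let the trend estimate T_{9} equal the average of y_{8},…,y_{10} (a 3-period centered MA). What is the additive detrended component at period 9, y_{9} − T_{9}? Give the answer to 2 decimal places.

-846.33

Trend T_9 = (2945 + 869 + 1332) / 3 = 5146/3 = 1715.3333
Detrended value: 869 − 1715.3333 = -846.33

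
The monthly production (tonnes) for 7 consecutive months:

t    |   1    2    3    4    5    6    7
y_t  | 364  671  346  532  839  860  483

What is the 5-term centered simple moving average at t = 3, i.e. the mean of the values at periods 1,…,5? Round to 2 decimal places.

550.40

Sum of periods 1–5: 364 + 671 + 346 + 532 + 839 = 2752
Divide by 5: 2752 / 5 = 550.40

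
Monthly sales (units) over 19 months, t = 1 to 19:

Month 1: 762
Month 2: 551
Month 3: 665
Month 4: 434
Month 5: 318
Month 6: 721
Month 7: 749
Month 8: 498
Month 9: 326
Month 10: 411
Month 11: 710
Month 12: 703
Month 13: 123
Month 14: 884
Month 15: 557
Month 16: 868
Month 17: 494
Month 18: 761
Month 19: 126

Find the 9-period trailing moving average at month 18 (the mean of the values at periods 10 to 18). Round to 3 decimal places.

Sum of periods 10–18: 411 + 710 + 703 + 123 + 884 + 557 + 868 + 494 + 761 = 5511
Divide by 9: 5511 / 9 = 612.333

612.333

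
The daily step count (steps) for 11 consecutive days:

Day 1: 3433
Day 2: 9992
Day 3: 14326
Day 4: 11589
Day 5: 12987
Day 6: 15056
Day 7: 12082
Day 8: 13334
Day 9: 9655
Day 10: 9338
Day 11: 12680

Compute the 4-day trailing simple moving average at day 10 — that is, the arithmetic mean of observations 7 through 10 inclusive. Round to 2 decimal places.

11102.25

Sum of periods 7–10: 12082 + 13334 + 9655 + 9338 = 44409
Divide by 4: 44409 / 4 = 11102.25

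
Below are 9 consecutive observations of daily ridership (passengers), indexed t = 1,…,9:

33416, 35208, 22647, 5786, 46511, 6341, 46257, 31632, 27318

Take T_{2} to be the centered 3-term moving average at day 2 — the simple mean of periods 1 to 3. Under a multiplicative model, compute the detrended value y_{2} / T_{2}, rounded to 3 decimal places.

1.157

Trend T_2 = (33416 + 35208 + 22647) / 3 = 91271/3 = 30423.66667
Ratio to trend: 35208 / 30423.66667 = 1.157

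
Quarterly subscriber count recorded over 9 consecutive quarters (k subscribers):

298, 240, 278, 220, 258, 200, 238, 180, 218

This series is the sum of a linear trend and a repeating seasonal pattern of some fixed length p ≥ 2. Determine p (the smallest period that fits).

2

First differences y_{t+1} − y_t: -58, 38, -58, 38, -58, 38, …
The difference pattern repeats every 2 terms and not for any smaller step, so p = 2.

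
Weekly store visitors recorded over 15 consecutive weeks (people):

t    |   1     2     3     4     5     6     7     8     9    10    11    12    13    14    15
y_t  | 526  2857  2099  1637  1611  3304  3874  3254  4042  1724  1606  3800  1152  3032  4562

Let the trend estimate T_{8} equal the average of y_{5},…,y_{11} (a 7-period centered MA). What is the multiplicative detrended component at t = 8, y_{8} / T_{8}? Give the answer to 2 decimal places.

Trend T_8 = (1611 + 3304 + 3874 + 3254 + 4042 + 1724 + 1606) / 7 = 19415/7 = 2773.5714
Ratio to trend: 3254 / 2773.5714 = 1.17

1.17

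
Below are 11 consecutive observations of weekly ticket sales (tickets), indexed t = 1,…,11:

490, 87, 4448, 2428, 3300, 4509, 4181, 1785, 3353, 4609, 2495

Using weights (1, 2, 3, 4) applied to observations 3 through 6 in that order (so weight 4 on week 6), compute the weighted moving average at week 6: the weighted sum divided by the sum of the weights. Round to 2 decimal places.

3724.00

Weighted sum: 1·4448 + 2·2428 + 3·3300 + 4·4509 = 4448 + 4856 + 9900 + 18036 = 37240
Weight total: 1 + 2 + 3 + 4 = 10
WMA = 37240 / 10 = 3724.00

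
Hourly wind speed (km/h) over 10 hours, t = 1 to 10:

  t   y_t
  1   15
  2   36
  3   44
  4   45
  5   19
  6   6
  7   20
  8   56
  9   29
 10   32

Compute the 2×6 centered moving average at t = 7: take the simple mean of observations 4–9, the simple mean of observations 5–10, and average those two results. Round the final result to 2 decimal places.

Sum over 4–9: 45 + 19 + 6 + 20 + 56 + 29 = 175
Sum over 5–10: 19 + 6 + 20 + 56 + 29 + 32 = 162
CMA at t=7 = (175 + 162) / (2·6) = 337 / 12 = 28.08

28.08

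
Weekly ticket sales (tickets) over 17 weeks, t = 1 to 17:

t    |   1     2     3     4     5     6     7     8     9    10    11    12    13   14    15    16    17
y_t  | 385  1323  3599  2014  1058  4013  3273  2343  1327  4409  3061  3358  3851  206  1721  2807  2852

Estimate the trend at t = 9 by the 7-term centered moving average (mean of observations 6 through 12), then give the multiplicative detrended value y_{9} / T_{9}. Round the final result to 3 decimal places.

0.426

Trend T_9 = (4013 + 3273 + 2343 + 1327 + 4409 + 3061 + 3358) / 7 = 21784/7 = 3112.00000
Ratio to trend: 1327 / 3112.00000 = 0.426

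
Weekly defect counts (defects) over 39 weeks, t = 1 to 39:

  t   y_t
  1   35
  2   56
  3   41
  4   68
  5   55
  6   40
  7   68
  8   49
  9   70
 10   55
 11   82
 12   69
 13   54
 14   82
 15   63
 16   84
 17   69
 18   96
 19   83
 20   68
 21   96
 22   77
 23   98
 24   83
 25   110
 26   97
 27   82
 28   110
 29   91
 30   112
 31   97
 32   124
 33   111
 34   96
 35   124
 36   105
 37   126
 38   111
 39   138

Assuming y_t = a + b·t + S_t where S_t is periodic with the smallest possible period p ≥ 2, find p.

First differences y_{t+1} − y_t: 21, -15, 27, -13, -15, 28, -19, 21, -15, 27, -13, -15, 28, -19, 21, -15, …
The difference pattern repeats every 7 terms and not for any smaller step, so p = 7.

7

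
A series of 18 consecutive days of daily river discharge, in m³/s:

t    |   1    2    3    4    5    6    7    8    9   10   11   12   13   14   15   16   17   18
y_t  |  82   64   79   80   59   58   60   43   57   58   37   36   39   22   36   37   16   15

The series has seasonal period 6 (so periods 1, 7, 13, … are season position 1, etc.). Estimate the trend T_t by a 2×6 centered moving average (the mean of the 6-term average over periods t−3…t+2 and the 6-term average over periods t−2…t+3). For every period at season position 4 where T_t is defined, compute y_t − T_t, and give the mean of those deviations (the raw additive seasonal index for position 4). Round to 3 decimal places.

11.375

Season position 4 occurs at t = 4, 10 (where T_t is defined).
t=4: T_4 = 68.50000; y_4 − T_4 = 80 − 68.50000 = 11.50000
t=10: T_10 = 46.75000; y_10 − T_10 = 58 − 46.75000 = 11.25000
Mean deviation: (11.50000 + 11.25000) / 2 = 11.375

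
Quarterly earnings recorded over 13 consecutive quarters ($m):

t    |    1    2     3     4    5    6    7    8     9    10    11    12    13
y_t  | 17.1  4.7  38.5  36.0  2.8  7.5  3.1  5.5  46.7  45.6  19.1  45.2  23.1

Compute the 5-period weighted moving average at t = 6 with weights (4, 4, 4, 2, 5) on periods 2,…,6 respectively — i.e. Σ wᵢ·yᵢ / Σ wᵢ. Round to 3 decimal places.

Weighted sum: 4·4.7 + 4·38.5 + 4·36.0 + 2·2.8 + 5·7.5 = 18.8 + 154.0 + 144.0 + 5.6 + 37.5 = 359.9
Weight total: 4 + 4 + 4 + 2 + 5 = 19
WMA = 359.9 / 19 = 18.942

18.942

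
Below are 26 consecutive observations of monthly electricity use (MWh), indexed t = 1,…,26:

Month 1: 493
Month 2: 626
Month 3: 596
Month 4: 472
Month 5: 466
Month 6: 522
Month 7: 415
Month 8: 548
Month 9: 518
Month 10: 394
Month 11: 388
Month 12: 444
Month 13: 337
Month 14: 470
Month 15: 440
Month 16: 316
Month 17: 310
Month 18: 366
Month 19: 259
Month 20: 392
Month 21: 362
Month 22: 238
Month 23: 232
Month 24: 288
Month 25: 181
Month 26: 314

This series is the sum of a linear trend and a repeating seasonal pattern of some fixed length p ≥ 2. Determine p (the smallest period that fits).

6

First differences y_{t+1} − y_t: 133, -30, -124, -6, 56, -107, 133, -30, -124, -6, 56, -107, 133, -30, …
The difference pattern repeats every 6 terms and not for any smaller step, so p = 6.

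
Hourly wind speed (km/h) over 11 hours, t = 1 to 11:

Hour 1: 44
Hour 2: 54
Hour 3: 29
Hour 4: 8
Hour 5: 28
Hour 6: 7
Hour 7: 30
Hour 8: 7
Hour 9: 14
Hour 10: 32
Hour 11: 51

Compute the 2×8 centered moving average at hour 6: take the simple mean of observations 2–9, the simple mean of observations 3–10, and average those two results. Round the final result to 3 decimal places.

Sum over 2–9: 54 + 29 + 8 + 28 + 7 + 30 + 7 + 14 = 177
Sum over 3–10: 29 + 8 + 28 + 7 + 30 + 7 + 14 + 32 = 155
CMA at t=6 = (177 + 155) / (2·8) = 332 / 16 = 20.750

20.750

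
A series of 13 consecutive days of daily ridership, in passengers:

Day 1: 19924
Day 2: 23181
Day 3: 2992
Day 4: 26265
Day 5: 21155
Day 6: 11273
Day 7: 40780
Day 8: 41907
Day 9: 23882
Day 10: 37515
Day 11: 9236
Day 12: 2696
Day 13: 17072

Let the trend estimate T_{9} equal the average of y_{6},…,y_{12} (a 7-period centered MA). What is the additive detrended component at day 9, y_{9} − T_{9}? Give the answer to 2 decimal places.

-16.43

Trend T_9 = (11273 + 40780 + 41907 + 23882 + 37515 + 9236 + 2696) / 7 = 167289/7 = 23898.4286
Detrended value: 23882 − 23898.4286 = -16.43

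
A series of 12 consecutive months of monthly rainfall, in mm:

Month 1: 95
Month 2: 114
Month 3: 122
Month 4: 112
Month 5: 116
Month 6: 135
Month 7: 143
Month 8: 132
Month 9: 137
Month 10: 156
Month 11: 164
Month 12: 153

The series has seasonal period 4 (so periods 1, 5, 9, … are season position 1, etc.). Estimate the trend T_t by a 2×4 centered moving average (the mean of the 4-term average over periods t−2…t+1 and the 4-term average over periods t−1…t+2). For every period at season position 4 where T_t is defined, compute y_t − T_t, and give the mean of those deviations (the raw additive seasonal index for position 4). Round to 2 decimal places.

Season position 4 occurs at t = 4, 8 (where T_t is defined).
t=4: T_4 = 118.6250; y_4 − T_4 = 112 − 118.6250 = -6.6250
t=8: T_8 = 139.3750; y_8 − T_8 = 132 − 139.3750 = -7.3750
Mean deviation: (-6.6250 + -7.3750) / 2 = -7.00

-7.00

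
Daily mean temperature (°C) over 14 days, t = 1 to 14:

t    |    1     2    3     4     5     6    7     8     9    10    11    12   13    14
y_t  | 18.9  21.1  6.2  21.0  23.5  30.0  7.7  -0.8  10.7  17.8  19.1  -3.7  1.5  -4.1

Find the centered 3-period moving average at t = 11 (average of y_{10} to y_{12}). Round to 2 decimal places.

11.07

Sum of periods 10–12: 17.8 + 19.1 + (-3.7) = 33.2
Divide by 3: 33.2 / 3 = 11.07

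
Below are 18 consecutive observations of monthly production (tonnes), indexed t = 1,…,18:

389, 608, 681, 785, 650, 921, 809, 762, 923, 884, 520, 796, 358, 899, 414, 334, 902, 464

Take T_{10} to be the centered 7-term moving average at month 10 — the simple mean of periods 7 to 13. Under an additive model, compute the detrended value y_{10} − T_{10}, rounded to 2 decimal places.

162.29

Trend T_10 = (809 + 762 + 923 + 884 + 520 + 796 + 358) / 7 = 5052/7 = 721.7143
Detrended value: 884 − 721.7143 = 162.29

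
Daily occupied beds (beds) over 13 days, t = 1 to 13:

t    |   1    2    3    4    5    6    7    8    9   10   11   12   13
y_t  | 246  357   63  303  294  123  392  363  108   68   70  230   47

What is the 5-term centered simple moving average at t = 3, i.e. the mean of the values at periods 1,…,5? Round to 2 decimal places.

Sum of periods 1–5: 246 + 357 + 63 + 303 + 294 = 1263
Divide by 5: 1263 / 5 = 252.60

252.60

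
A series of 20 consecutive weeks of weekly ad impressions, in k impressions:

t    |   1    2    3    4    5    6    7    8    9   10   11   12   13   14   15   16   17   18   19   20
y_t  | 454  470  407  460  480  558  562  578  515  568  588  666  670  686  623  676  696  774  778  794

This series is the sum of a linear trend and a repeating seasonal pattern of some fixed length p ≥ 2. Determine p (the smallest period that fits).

6

First differences y_{t+1} − y_t: 16, -63, 53, 20, 78, 4, 16, -63, 53, 20, 78, 4, 16, -63, …
The difference pattern repeats every 6 terms and not for any smaller step, so p = 6.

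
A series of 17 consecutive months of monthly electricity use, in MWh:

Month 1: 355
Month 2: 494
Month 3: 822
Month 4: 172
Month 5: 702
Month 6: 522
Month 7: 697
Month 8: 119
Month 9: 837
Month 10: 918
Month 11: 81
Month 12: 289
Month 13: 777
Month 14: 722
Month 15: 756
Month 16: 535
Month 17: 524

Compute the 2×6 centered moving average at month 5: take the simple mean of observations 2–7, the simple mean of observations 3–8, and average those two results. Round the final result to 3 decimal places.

536.917

Sum over 2–7: 494 + 822 + 172 + 702 + 522 + 697 = 3409
Sum over 3–8: 822 + 172 + 702 + 522 + 697 + 119 = 3034
CMA at t=5 = (3409 + 3034) / (2·6) = 6443 / 12 = 536.917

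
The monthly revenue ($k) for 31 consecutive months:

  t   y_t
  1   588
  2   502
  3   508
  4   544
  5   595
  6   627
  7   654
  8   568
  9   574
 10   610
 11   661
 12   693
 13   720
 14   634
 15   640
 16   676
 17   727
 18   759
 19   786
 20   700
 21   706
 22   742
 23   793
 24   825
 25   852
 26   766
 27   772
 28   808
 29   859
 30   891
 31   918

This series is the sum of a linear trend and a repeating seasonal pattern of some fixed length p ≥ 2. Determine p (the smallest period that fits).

First differences y_{t+1} − y_t: -86, 6, 36, 51, 32, 27, -86, 6, 36, 51, 32, 27, -86, 6, …
The difference pattern repeats every 6 terms and not for any smaller step, so p = 6.

6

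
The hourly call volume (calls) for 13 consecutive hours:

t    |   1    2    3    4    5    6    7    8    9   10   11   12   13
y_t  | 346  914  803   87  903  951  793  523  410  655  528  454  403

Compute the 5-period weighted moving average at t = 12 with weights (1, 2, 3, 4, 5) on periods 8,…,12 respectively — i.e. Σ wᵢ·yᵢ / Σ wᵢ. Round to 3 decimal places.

512.667

Weighted sum: 1·523 + 2·410 + 3·655 + 4·528 + 5·454 = 523 + 820 + 1965 + 2112 + 2270 = 7690
Weight total: 1 + 2 + 3 + 4 + 5 = 15
WMA = 7690 / 15 = 512.667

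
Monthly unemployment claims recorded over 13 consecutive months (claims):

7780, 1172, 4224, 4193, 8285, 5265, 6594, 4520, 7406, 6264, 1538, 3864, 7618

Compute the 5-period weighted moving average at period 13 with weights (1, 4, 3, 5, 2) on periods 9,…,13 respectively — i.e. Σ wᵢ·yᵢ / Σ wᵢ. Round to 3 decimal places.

4775.467

Weighted sum: 1·7406 + 4·6264 + 3·1538 + 5·3864 + 2·7618 = 7406 + 25056 + 4614 + 19320 + 15236 = 71632
Weight total: 1 + 4 + 3 + 5 + 2 = 15
WMA = 71632 / 15 = 4775.467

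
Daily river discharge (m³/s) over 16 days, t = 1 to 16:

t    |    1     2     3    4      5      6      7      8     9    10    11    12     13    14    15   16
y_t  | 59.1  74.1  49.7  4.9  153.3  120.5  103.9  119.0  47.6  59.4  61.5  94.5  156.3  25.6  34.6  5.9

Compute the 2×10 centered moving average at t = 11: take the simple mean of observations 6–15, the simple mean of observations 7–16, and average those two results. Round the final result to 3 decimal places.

Sum over 6–15: 120.5 + 103.9 + 119.0 + 47.6 + 59.4 + 61.5 + 94.5 + 156.3 + 25.6 + 34.6 = 822.9
Sum over 7–16: 103.9 + 119.0 + 47.6 + 59.4 + 61.5 + 94.5 + 156.3 + 25.6 + 34.6 + 5.9 = 708.3
CMA at t=11 = (822.9 + 708.3) / (2·10) = 1531.2 / 20 = 76.560

76.560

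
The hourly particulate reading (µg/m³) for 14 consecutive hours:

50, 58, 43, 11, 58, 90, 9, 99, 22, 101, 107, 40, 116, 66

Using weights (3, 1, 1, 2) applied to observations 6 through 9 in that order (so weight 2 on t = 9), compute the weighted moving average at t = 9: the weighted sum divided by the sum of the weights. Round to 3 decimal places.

Weighted sum: 3·90 + 1·9 + 1·99 + 2·22 = 270 + 9 + 99 + 44 = 422
Weight total: 3 + 1 + 1 + 2 = 7
WMA = 422 / 7 = 60.286

60.286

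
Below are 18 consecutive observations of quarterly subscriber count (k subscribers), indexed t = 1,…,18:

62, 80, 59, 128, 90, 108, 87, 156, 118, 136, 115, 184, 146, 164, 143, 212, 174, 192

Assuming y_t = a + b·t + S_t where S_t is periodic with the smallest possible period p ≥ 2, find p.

First differences y_{t+1} − y_t: 18, -21, 69, -38, 18, -21, 69, -38, 18, -21, …
The difference pattern repeats every 4 terms and not for any smaller step, so p = 4.

4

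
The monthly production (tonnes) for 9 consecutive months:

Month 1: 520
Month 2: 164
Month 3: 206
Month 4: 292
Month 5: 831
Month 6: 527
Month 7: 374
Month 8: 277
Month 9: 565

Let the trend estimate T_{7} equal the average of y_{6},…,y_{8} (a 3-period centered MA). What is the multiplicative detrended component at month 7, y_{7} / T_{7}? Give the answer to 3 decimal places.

Trend T_7 = (527 + 374 + 277) / 3 = 1178/3 = 392.66667
Ratio to trend: 374 / 392.66667 = 0.952

0.952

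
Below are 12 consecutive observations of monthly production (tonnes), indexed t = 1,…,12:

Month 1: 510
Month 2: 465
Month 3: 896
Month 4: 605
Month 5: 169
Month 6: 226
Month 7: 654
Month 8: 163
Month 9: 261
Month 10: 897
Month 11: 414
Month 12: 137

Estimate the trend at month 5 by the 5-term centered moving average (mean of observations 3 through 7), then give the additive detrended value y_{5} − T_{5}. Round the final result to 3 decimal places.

Trend T_5 = (896 + 605 + 169 + 226 + 654) / 5 = 2550/5 = 510.00000
Detrended value: 169 − 510.00000 = -341.000

-341.000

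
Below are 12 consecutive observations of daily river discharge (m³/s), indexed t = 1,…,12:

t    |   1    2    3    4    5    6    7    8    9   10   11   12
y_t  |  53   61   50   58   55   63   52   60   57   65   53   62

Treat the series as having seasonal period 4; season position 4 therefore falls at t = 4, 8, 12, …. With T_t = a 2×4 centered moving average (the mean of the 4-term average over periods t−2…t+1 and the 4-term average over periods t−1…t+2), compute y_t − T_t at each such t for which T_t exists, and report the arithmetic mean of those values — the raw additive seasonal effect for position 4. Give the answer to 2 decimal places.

1.75

Season position 4 occurs at t = 4, 8 (where T_t is defined).
t=4: T_4 = 56.2500; y_4 − T_4 = 58 − 56.2500 = 1.7500
t=8: T_8 = 58.2500; y_8 − T_8 = 60 − 58.2500 = 1.7500
Mean deviation: (1.7500 + 1.7500) / 2 = 1.75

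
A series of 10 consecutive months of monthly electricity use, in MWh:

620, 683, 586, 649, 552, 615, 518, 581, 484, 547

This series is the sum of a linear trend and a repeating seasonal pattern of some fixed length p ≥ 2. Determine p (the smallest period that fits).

2

First differences y_{t+1} − y_t: 63, -97, 63, -97, 63, -97, …
The difference pattern repeats every 2 terms and not for any smaller step, so p = 2.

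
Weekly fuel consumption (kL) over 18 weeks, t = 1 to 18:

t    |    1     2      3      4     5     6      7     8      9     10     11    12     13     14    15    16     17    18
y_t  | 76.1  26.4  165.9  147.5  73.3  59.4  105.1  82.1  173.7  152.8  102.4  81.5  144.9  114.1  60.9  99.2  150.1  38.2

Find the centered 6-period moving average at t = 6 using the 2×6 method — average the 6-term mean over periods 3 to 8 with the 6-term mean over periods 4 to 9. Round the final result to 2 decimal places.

106.20

Sum over 3–8: 165.9 + 147.5 + 73.3 + 59.4 + 105.1 + 82.1 = 633.3
Sum over 4–9: 147.5 + 73.3 + 59.4 + 105.1 + 82.1 + 173.7 = 641.1
CMA at t=6 = (633.3 + 641.1) / (2·6) = 1274.4 / 12 = 106.20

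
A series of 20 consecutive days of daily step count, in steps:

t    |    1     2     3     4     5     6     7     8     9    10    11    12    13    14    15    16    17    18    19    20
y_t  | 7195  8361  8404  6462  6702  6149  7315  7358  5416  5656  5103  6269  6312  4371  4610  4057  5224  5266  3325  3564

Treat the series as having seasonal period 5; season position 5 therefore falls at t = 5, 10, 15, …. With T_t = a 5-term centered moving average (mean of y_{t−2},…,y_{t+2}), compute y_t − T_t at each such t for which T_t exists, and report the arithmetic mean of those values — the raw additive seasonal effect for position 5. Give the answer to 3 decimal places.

Season position 5 occurs at t = 5, 10, 15 (where T_t is defined).
t=5: T_5 = 7006.40000; y_5 − T_5 = 6702 − 7006.40000 = -304.40000
t=10: T_10 = 5960.40000; y_10 − T_10 = 5656 − 5960.40000 = -304.40000
t=15: T_15 = 4914.80000; y_15 − T_15 = 4610 − 4914.80000 = -304.80000
Mean deviation: (-304.40000 + -304.40000 + -304.80000) / 3 = -304.533

-304.533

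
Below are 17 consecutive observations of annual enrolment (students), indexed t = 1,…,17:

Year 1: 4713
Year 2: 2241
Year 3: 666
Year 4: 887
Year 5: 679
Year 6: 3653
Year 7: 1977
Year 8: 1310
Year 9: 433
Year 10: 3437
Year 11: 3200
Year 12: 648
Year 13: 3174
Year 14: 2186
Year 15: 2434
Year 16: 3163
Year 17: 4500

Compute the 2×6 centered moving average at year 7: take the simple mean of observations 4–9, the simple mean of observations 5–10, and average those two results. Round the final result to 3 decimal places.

Sum over 4–9: 887 + 679 + 3653 + 1977 + 1310 + 433 = 8939
Sum over 5–10: 679 + 3653 + 1977 + 1310 + 433 + 3437 = 11489
CMA at t=7 = (8939 + 11489) / (2·6) = 20428 / 12 = 1702.333

1702.333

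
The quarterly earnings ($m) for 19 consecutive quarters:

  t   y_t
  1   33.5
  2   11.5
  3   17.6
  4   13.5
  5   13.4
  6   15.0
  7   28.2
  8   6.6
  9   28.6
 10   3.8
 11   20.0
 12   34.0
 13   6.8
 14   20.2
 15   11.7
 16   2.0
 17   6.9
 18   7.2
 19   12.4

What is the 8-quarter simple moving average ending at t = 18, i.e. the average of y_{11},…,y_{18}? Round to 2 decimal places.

Sum of periods 11–18: 20.0 + 34.0 + 6.8 + 20.2 + 11.7 + 2.0 + 6.9 + 7.2 = 108.8
Divide by 8: 108.8 / 8 = 13.60

13.60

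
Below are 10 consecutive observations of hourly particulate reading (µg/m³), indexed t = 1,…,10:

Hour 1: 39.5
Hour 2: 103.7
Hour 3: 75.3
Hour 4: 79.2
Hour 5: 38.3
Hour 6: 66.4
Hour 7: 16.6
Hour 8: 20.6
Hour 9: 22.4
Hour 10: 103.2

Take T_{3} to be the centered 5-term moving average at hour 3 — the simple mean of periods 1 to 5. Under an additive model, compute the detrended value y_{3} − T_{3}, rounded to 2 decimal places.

8.10

Trend T_3 = (39.5 + 103.7 + 75.3 + 79.2 + 38.3) / 5 = 336.0/5 = 67.2000
Detrended value: 75.3 − 67.2000 = 8.10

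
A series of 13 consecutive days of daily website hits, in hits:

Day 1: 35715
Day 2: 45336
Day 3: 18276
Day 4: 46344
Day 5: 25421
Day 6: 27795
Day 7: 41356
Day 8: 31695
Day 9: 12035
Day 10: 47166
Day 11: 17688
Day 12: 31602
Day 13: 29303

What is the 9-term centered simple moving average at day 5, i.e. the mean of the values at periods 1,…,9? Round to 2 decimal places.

31552.56

Sum of periods 1–9: 35715 + 45336 + 18276 + 46344 + 25421 + 27795 + 41356 + 31695 + 12035 = 283973
Divide by 9: 283973 / 9 = 31552.56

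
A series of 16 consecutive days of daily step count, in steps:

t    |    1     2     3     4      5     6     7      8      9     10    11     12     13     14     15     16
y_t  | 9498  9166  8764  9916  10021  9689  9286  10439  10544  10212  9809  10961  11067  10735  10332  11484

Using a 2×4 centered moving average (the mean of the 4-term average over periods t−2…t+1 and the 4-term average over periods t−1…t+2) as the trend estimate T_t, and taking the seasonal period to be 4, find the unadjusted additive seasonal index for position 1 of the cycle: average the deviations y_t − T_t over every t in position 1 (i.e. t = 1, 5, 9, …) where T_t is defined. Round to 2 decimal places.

Season position 1 occurs at t = 5, 9, 13 (where T_t is defined).
t=5: T_5 = 9662.7500; y_5 − T_5 = 10021 − 9662.7500 = 358.2500
t=9: T_9 = 10185.6250; y_9 − T_9 = 10544 − 10185.6250 = 358.3750
t=13: T_13 = 10708.3750; y_13 − T_13 = 11067 − 10708.3750 = 358.6250
Mean deviation: (358.2500 + 358.3750 + 358.6250) / 3 = 358.42

358.42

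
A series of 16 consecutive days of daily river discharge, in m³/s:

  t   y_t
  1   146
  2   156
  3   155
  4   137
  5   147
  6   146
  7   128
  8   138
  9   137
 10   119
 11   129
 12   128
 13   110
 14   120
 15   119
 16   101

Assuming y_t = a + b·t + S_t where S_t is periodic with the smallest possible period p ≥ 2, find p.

First differences y_{t+1} − y_t: 10, -1, -18, 10, -1, -18, 10, -1, …
The difference pattern repeats every 3 terms and not for any smaller step, so p = 3.

3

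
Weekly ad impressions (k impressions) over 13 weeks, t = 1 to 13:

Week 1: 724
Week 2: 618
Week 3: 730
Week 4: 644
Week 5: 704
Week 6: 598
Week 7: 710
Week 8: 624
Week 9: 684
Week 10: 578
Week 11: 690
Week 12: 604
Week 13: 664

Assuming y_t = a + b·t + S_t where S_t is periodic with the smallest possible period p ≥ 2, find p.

4

First differences y_{t+1} − y_t: -106, 112, -86, 60, -106, 112, -86, 60, -106, 112, …
The difference pattern repeats every 4 terms and not for any smaller step, so p = 4.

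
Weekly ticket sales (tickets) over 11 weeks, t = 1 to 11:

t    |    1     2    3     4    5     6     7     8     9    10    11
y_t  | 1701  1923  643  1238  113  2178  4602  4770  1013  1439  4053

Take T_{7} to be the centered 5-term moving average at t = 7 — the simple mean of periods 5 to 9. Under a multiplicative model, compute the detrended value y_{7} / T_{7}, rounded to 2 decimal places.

1.82

Trend T_7 = (113 + 2178 + 4602 + 4770 + 1013) / 5 = 12676/5 = 2535.2000
Ratio to trend: 4602 / 2535.2000 = 1.82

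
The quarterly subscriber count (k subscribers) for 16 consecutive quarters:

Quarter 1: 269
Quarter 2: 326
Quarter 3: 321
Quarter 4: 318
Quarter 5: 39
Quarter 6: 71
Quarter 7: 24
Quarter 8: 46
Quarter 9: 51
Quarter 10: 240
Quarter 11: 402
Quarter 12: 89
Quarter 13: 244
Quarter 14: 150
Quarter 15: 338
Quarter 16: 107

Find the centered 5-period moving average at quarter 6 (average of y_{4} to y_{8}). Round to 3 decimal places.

Sum of periods 4–8: 318 + 39 + 71 + 24 + 46 = 498
Divide by 5: 498 / 5 = 99.600

99.600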